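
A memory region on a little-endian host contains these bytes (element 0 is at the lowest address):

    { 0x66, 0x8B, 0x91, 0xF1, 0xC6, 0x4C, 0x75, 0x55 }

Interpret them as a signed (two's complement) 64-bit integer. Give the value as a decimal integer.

6157912482839104358

Little-endian: lowest address holds the least-significant byte.
Reassemble most-significant byte first: 55 75 4C C6 F1 91 8B 66 → 0x55754CC6F1918B66.
0x55754CC6F1918B66 = 6157912482839104358.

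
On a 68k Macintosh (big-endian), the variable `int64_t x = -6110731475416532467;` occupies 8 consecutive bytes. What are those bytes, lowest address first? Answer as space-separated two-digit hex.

Two's complement of -6110731475416532467 in 64 bits: 6110731475416532467 = 0x54CDADE69E0045F3; invert → 0xAB32521961FFBA0C; add 1 → 0xAB32521961FFBA0D.
Split into bytes (most-significant first): AB 32 52 19 61 FF BA 0D.
Big-endian stores the most-significant byte at the lowest address.
So the memory order matches the most-significant-first order: AB 32 52 19 61 FF BA 0D.

AB 32 52 19 61 FF BA 0D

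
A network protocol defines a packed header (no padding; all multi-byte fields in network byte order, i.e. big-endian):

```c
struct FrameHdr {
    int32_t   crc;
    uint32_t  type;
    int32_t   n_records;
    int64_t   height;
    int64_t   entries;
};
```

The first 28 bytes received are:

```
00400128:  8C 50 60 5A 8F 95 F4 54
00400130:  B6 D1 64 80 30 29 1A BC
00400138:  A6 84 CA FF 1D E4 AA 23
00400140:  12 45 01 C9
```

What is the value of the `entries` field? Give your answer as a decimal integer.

`entries` follows `crc` (4 B), `type` (4 B), `n_records` (4 B), `height` (8 B), so it starts at offset 4 + 4 + 4 + 8 = 20 and occupies 8 bytes.
Bytes at offsets 20..27: 1D E4 AA 23 12 45 01 C9.
Big-endian stores the most-significant byte at the lowest address.
The bytes are already most-significant first: 0x1DE4AA23124501C9.
0x1DE4AA23124501C9 = 2154033589397029321.

2154033589397029321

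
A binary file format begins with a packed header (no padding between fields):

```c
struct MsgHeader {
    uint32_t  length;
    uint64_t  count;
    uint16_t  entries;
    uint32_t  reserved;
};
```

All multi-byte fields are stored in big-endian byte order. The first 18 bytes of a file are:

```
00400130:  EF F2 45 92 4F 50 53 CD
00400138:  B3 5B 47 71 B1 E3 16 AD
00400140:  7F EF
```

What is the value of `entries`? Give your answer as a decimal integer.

`entries` follows `length` (4 B), `count` (8 B), so it starts at offset 4 + 8 = 12 and occupies 2 bytes.
Bytes at offsets 12..13: B1 E3.
In big-endian order the high byte comes first in memory.
The bytes are already most-significant first: 0xB1E3.
0xB1E3 = 45539.

45539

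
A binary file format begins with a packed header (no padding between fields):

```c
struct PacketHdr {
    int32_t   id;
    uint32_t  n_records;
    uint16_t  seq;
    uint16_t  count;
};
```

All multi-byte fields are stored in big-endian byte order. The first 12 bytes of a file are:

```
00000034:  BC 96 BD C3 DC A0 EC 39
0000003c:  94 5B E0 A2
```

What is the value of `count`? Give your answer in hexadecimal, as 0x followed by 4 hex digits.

0xE0A2

`count` follows `id` (4 B), `n_records` (4 B), `seq` (2 B), so it starts at offset 4 + 4 + 2 = 10 and occupies 2 bytes.
Bytes at offsets 10..11: E0 A2.
Big-endian stores the most-significant byte at the lowest address.
The bytes are already most-significant first: 0xE0A2.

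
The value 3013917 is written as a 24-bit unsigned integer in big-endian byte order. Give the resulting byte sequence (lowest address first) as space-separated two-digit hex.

3013917 in hexadecimal, padded to 24 bits, is 0x2DFD1D.
Split into bytes (most-significant first): 2D FD 1D.
In big-endian order the high byte comes first in memory.
So the memory order matches the most-significant-first order: 2D FD 1D.

2D FD 1D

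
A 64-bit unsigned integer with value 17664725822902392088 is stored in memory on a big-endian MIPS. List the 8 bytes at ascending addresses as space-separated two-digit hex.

17664725822902392088 in hexadecimal, padded to 64 bits, is 0xF525B68B50C45518.
Split into bytes (most-significant first): F5 25 B6 8B 50 C4 55 18.
In big-endian order the high byte comes first in memory.
So the memory order matches the most-significant-first order: F5 25 B6 8B 50 C4 55 18.

F5 25 B6 8B 50 C4 55 18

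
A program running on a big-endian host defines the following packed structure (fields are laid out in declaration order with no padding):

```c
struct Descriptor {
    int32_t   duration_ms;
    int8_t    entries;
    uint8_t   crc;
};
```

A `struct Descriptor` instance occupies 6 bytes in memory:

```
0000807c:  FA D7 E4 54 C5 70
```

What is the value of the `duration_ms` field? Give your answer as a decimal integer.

-86514604

`duration_ms` is the first field, at byte offset 0, occupying 4 bytes.
Bytes at offsets 0..3: FA D7 E4 54.
Big-endian: lowest address holds the most-significant byte.
The bytes are already most-significant first: 0xFAD7E454.
Top bit is set, so as a signed 32-bit value this is 0xFAD7E454 − 2^32 = -86514604.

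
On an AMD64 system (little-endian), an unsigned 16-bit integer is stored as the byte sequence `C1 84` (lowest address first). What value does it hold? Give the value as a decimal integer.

In little-endian order the low byte comes first in memory.
Reassemble most-significant byte first: 84 C1 → 0x84C1.
0x84C1 = 33985.

33985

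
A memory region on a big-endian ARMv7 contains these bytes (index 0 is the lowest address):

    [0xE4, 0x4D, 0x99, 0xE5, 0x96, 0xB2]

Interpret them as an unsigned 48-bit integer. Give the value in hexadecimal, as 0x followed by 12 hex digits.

0xE44D99E596B2

Big-endian stores the most-significant byte at the lowest address.
The bytes are already most-significant first: 0xE44D99E596B2.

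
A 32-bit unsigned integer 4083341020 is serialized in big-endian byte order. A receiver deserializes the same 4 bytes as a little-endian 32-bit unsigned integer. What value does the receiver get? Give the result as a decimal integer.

3705037555

4083341020 in 32-bit hexadecimal is 0xF362D6DC.
Stored big-endian, the bytes at ascending addresses are F3 62 D6 DC.
Read back as little-endian, the first byte is least significant, giving 0xDCD662F3.
0xDCD662F3 = 3705037555.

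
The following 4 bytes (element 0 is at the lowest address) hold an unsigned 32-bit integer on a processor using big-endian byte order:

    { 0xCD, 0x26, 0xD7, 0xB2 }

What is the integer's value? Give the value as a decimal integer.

Big-endian stores the most-significant byte at the lowest address.
The bytes are already most-significant first: 0xCD26D7B2.
0xCD26D7B2 = 3441874866.

3441874866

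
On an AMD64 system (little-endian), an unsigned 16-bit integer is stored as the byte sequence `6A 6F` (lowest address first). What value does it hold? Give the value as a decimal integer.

Little-endian stores the least-significant byte at the lowest address.
Reassemble most-significant byte first: 6F 6A → 0x6F6A.
0x6F6A = 28522.

28522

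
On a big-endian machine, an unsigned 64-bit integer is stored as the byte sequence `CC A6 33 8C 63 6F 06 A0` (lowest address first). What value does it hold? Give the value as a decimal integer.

Big-endian: lowest address holds the most-significant byte.
The bytes are already most-significant first: 0xCCA6338C636F06A0.
0xCCA6338C636F06A0 = 14746530707927926432.

14746530707927926432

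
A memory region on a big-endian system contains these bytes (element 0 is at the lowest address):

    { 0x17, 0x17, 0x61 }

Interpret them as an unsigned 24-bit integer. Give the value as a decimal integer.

1513313

In big-endian order the high byte comes first in memory.
The bytes are already most-significant first: 0x171761.
0x171761 = 1513313.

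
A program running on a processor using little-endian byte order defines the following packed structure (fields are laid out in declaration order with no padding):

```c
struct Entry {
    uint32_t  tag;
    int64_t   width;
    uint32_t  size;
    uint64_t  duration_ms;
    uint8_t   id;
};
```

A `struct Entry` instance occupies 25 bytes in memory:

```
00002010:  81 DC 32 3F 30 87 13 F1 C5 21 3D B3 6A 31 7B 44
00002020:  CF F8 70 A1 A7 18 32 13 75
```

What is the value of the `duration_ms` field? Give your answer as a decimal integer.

`duration_ms` follows `tag` (4 B), `width` (8 B), `size` (4 B), so it starts at offset 4 + 8 + 4 = 16 and occupies 8 bytes.
Bytes at offsets 16..23: CF F8 70 A1 A7 18 32 13.
In little-endian order the low byte comes first in memory.
Reassemble most-significant byte first: 13 32 18 A7 A1 70 F8 CF → 0x133218A7A170F8CF.
0x133218A7A170F8CF = 1383195143803304143.

1383195143803304143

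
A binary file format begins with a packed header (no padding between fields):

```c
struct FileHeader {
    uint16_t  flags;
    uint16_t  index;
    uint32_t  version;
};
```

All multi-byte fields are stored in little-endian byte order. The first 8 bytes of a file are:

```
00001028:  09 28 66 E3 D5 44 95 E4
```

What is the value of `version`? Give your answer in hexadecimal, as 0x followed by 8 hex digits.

`version` follows `flags` (2 B), `index` (2 B), so it starts at offset 2 + 2 = 4 and occupies 4 bytes.
Bytes at offsets 4..7: D5 44 95 E4.
Little-endian stores the least-significant byte at the lowest address.
Reassemble most-significant byte first: E4 95 44 D5 → 0xE49544D5.

0xE49544D5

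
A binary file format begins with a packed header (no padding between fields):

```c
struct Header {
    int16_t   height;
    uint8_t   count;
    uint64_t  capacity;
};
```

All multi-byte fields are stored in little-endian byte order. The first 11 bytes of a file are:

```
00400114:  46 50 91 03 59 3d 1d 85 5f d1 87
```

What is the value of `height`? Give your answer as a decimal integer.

`height` is the first field, at byte offset 0, occupying 2 bytes.
Bytes at offsets 0..1: 46 50.
In little-endian order the low byte comes first in memory.
Reassemble most-significant byte first: 50 46 → 0x5046.
0x5046 = 20550.

20550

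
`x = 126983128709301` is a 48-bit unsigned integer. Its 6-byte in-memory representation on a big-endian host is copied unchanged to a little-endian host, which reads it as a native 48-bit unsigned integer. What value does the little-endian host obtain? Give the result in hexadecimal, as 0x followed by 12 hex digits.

0xB57847907D73

126983128709301 in 48-bit hexadecimal is 0x737D904778B5.
Stored big-endian, the bytes at ascending addresses are 73 7D 90 47 78 B5.
Read back as little-endian, the first byte is least significant, giving 0xB57847907D73.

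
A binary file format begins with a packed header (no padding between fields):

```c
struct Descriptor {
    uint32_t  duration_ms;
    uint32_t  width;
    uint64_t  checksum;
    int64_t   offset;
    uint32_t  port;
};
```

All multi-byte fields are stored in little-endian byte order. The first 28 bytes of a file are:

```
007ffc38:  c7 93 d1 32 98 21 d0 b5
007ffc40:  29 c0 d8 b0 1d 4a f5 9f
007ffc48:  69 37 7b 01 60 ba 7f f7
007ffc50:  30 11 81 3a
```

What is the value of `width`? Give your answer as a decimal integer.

`width` follows `duration_ms` (4 bytes), so it starts at byte offset 4 and occupies 4 bytes.
Bytes at offsets 4..7: 98 21 D0 B5.
Little-endian: lowest address holds the least-significant byte.
Reassemble most-significant byte first: B5 D0 21 98 → 0xB5D02198.
0xB5D02198 = 3050316184.

3050316184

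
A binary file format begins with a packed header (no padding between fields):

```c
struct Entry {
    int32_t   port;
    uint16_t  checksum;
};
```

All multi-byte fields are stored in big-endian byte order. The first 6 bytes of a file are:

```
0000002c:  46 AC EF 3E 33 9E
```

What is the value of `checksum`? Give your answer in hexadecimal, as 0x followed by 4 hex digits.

0x339E

`checksum` follows `port` (4 bytes), so it starts at byte offset 4 and occupies 2 bytes.
Bytes at offsets 4..5: 33 9E.
Big-endian stores the most-significant byte at the lowest address.
The bytes are already most-significant first: 0x339E.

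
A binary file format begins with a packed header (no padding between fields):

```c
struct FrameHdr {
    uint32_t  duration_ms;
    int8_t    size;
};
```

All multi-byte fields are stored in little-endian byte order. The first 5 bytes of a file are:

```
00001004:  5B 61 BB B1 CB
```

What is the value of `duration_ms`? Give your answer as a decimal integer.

2981847387

`duration_ms` is the first field, at byte offset 0, occupying 4 bytes.
Bytes at offsets 0..3: 5B 61 BB B1.
Little-endian stores the least-significant byte at the lowest address.
Reassemble most-significant byte first: B1 BB 61 5B → 0xB1BB615B.
0xB1BB615B = 2981847387.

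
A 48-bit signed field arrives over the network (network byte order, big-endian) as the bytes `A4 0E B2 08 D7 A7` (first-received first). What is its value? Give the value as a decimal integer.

-101091953289305

Big-endian: lowest address holds the most-significant byte.
The bytes are already most-significant first: 0xA40EB208D7A7.
Top bit is set, so as a signed 48-bit value this is 0xA40EB208D7A7 − 2^48 = -101091953289305.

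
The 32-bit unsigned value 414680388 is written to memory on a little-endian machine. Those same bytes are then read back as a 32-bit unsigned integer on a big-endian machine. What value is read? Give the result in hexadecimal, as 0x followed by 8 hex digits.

0x4485B718

414680388 in 32-bit hexadecimal is 0x18B78544.
Stored little-endian, the bytes at ascending addresses are 44 85 B7 18.
Read back as big-endian, the last byte is least significant, giving 0x4485B718.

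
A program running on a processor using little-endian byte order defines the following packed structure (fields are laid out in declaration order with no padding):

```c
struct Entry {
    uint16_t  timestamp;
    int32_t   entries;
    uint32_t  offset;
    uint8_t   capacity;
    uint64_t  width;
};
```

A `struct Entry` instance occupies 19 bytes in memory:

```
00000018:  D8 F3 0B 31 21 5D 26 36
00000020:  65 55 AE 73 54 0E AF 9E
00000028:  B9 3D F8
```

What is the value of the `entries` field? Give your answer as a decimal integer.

1562456331

`entries` follows `timestamp` (2 bytes), so it starts at byte offset 2 and occupies 4 bytes.
Bytes at offsets 2..5: 0B 31 21 5D.
Little-endian stores the least-significant byte at the lowest address.
Reassemble most-significant byte first: 5D 21 31 0B → 0x5D21310B.
0x5D21310B = 1562456331.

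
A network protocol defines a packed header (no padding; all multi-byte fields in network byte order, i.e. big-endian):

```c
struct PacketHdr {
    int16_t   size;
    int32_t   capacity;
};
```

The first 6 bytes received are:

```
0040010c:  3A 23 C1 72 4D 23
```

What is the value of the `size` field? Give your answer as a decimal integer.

14883

`size` is the first field, at byte offset 0, occupying 2 bytes.
Bytes at offsets 0..1: 3A 23.
In big-endian order the high byte comes first in memory.
The bytes are already most-significant first: 0x3A23.
0x3A23 = 14883.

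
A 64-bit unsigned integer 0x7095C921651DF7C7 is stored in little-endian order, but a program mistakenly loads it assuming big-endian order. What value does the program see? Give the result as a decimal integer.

Stored little-endian, the bytes at ascending addresses are C7 F7 1D 65 21 C9 95 70.
Read back as big-endian, the last byte is least significant, giving 0xC7F71D6521C99570.
0xC7F71D6521C99570 = 14409017852990952816.

14409017852990952816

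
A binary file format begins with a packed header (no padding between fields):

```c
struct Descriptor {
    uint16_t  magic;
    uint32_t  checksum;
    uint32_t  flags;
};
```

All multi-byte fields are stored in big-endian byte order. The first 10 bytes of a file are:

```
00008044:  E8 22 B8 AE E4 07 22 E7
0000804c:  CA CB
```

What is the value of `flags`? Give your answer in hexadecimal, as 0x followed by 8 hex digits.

0x22E7CACB

`flags` follows `magic` (2 B), `checksum` (4 B), so it starts at offset 2 + 4 = 6 and occupies 4 bytes.
Bytes at offsets 6..9: 22 E7 CA CB.
Big-endian: lowest address holds the most-significant byte.
The bytes are already most-significant first: 0x22E7CACB.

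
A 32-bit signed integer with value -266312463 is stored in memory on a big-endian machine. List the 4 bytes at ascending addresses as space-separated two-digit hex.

Two's complement of -266312463 in 32 bits: 266312463 = 0x0FDF9B0F; invert → 0xF02064F0; add 1 → 0xF02064F1.
Split into bytes (most-significant first): F0 20 64 F1.
In big-endian order the high byte comes first in memory.
So the memory order matches the most-significant-first order: F0 20 64 F1.

F0 20 64 F1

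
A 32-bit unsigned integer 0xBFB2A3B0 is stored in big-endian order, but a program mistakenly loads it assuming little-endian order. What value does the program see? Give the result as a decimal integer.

Stored big-endian, the bytes at ascending addresses are BF B2 A3 B0.
Read back as little-endian, the first byte is least significant, giving 0xB0A3B2BF.
0xB0A3B2BF = 2963518143.

2963518143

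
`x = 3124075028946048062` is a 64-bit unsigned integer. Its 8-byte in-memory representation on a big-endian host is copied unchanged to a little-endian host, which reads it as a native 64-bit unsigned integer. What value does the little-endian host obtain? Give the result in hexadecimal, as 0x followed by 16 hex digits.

3124075028946048062 in 64-bit hexadecimal is 0x2B5AF1AFCFFF543E.
Stored big-endian, the bytes at ascending addresses are 2B 5A F1 AF CF FF 54 3E.
Read back as little-endian, the first byte is least significant, giving 0x3E54FFCFAFF15A2B.

0x3E54FFCFAFF15A2B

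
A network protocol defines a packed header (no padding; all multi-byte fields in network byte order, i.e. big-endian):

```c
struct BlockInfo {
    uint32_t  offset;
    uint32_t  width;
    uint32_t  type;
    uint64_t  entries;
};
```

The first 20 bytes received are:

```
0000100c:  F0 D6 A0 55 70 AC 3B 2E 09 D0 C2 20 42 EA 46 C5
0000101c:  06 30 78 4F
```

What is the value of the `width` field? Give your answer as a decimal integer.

1890335534

`width` follows `offset` (4 bytes), so it starts at byte offset 4 and occupies 4 bytes.
Bytes at offsets 4..7: 70 AC 3B 2E.
Big-endian stores the most-significant byte at the lowest address.
The bytes are already most-significant first: 0x70AC3B2E.
0x70AC3B2E = 1890335534.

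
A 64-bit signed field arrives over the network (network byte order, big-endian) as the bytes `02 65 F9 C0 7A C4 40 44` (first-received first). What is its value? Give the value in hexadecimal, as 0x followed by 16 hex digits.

Big-endian stores the most-significant byte at the lowest address.
The bytes are already most-significant first: 0x0265F9C07AC44044.

0x0265F9C07AC44044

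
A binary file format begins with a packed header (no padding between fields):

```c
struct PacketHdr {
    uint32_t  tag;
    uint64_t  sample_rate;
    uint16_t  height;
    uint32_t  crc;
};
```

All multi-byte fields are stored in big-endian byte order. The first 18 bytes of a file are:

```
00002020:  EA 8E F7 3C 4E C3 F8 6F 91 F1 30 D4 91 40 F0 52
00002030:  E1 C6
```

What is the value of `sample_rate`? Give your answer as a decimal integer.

5675653113490518228

`sample_rate` follows `tag` (4 bytes), so it starts at byte offset 4 and occupies 8 bytes.
Bytes at offsets 4..11: 4E C3 F8 6F 91 F1 30 D4.
Big-endian: lowest address holds the most-significant byte.
The bytes are already most-significant first: 0x4EC3F86F91F130D4.
0x4EC3F86F91F130D4 = 5675653113490518228.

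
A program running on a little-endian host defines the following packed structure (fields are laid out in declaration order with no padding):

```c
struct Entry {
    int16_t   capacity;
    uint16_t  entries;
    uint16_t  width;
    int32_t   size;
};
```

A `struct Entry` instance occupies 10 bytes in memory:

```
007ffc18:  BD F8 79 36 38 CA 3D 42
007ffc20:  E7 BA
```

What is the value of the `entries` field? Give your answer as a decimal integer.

`entries` follows `capacity` (2 bytes), so it starts at byte offset 2 and occupies 2 bytes.
Bytes at offsets 2..3: 79 36.
Little-endian stores the least-significant byte at the lowest address.
Reassemble most-significant byte first: 36 79 → 0x3679.
0x3679 = 13945.

13945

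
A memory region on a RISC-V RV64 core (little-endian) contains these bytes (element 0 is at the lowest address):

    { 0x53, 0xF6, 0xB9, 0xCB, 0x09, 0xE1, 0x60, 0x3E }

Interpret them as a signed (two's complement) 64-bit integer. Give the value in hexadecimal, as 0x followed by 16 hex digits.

0x3E60E109CBB9F653

Little-endian stores the least-significant byte at the lowest address.
Reassemble most-significant byte first: 3E 60 E1 09 CB B9 F6 53 → 0x3E60E109CBB9F653.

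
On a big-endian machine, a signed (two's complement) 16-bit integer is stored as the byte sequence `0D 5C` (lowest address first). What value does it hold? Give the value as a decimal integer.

Big-endian stores the most-significant byte at the lowest address.
The bytes are already most-significant first: 0x0D5C.
0x0D5C = 3420.

3420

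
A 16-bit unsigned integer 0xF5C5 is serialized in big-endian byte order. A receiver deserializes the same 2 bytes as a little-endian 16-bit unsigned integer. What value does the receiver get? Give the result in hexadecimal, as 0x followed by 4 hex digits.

Stored big-endian, the bytes at ascending addresses are F5 C5.
Read back as little-endian, the first byte is least significant, giving 0xC5F5.

0xC5F5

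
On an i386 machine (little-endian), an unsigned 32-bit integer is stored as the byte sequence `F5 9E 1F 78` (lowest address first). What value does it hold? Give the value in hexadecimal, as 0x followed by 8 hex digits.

Little-endian: lowest address holds the least-significant byte.
Reassemble most-significant byte first: 78 1F 9E F5 → 0x781F9EF5.

0x781F9EF5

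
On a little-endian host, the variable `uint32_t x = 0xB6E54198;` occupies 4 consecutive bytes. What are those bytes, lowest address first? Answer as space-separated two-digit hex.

Split into bytes (most-significant first): B6 E5 41 98.
In little-endian order the low byte comes first in memory.
So at ascending addresses the bytes are 98 41 E5 B6.

98 41 E5 B6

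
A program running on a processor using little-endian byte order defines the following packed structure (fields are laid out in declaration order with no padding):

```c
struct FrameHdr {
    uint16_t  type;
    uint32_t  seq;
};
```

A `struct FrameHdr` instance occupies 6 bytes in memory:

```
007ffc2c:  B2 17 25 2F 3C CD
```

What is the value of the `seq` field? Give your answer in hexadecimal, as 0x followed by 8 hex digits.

0xCD3C2F25

`seq` follows `type` (2 bytes), so it starts at byte offset 2 and occupies 4 bytes.
Bytes at offsets 2..5: 25 2F 3C CD.
Little-endian stores the least-significant byte at the lowest address.
Reassemble most-significant byte first: CD 3C 2F 25 → 0xCD3C2F25.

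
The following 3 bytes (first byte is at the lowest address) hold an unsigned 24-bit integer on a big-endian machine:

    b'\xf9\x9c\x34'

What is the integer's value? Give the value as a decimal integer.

16358452

Big-endian stores the most-significant byte at the lowest address.
The bytes are already most-significant first: 0xF99C34.
0xF99C34 = 16358452.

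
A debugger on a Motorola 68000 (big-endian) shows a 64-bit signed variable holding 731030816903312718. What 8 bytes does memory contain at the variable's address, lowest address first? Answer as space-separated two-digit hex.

731030816903312718 in hexadecimal, padded to 64 bits, is 0x0A2524A7A162B54E.
Split into bytes (most-significant first): 0A 25 24 A7 A1 62 B5 4E.
Big-endian stores the most-significant byte at the lowest address.
So the memory order matches the most-significant-first order: 0A 25 24 A7 A1 62 B5 4E.

0A 25 24 A7 A1 62 B5 4E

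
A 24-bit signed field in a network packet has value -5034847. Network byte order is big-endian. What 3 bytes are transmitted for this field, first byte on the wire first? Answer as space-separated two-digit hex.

B3 2C A1

Two's complement of -5034847 in 24 bits: 5034847 = 0x4CD35F; invert → 0xB32CA0; add 1 → 0xB32CA1.
Split into bytes (most-significant first): B3 2C A1.
In big-endian order the high byte comes first in memory.
So the memory order matches the most-significant-first order: B3 2C A1.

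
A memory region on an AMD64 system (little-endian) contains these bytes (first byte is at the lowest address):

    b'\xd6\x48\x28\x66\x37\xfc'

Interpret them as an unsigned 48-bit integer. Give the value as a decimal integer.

Little-endian stores the least-significant byte at the lowest address.
Reassemble most-significant byte first: FC 37 66 28 48 D6 → 0xFC37662848D6.
0xFC37662848D6 = 277314867316950.

277314867316950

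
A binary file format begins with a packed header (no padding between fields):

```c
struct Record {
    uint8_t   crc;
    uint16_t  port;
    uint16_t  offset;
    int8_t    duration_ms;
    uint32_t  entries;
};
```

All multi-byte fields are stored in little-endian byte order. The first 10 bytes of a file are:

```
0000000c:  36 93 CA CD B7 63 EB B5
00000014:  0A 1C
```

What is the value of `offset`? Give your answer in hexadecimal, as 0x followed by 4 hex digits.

`offset` follows `crc` (1 B), `port` (2 B), so it starts at offset 1 + 2 = 3 and occupies 2 bytes.
Bytes at offsets 3..4: CD B7.
In little-endian order the low byte comes first in memory.
Reassemble most-significant byte first: B7 CD → 0xB7CD.

0xB7CD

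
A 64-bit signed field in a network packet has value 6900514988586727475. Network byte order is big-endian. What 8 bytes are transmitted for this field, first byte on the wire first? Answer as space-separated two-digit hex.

5F C3 8D D2 55 F8 78 33

6900514988586727475 in hexadecimal, padded to 64 bits, is 0x5FC38DD255F87833.
Split into bytes (most-significant first): 5F C3 8D D2 55 F8 78 33.
In big-endian order the high byte comes first in memory.
So the memory order matches the most-significant-first order: 5F C3 8D D2 55 F8 78 33.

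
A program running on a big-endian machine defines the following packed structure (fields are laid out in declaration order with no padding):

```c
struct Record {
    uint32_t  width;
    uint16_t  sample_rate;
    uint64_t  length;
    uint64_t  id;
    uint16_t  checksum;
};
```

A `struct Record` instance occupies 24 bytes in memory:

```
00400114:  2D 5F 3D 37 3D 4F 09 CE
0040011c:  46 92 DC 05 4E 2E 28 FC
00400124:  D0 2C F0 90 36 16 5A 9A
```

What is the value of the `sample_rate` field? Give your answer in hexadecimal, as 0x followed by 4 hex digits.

`sample_rate` follows `width` (4 bytes), so it starts at byte offset 4 and occupies 2 bytes.
Bytes at offsets 4..5: 3D 4F.
Big-endian: lowest address holds the most-significant byte.
The bytes are already most-significant first: 0x3D4F.

0x3D4F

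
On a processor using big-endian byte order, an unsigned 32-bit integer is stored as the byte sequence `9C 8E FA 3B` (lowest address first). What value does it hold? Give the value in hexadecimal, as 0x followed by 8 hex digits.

Big-endian: lowest address holds the most-significant byte.
The bytes are already most-significant first: 0x9C8EFA3B.

0x9C8EFA3B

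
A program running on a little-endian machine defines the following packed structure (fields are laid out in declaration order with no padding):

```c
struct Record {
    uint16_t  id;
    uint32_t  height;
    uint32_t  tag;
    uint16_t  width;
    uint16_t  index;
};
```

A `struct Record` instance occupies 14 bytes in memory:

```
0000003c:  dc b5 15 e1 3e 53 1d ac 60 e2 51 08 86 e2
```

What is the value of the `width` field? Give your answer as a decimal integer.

2129

`width` follows `id` (2 B), `height` (4 B), `tag` (4 B), so it starts at offset 2 + 4 + 4 = 10 and occupies 2 bytes.
Bytes at offsets 10..11: 51 08.
Little-endian stores the least-significant byte at the lowest address.
Reassemble most-significant byte first: 08 51 → 0x0851.
0x0851 = 2129.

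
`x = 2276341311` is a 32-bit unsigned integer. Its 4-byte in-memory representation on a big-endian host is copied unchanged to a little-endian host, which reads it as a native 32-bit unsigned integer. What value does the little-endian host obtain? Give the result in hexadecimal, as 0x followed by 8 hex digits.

2276341311 in 32-bit hexadecimal is 0x87AE363F.
Stored big-endian, the bytes at ascending addresses are 87 AE 36 3F.
Read back as little-endian, the first byte is least significant, giving 0x3F36AE87.

0x3F36AE87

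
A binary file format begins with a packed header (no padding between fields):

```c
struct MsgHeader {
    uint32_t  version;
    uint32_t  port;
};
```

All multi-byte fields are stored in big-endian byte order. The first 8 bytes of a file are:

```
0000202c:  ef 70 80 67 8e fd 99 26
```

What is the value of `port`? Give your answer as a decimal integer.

2398984486

`port` follows `version` (4 bytes), so it starts at byte offset 4 and occupies 4 bytes.
Bytes at offsets 4..7: 8E FD 99 26.
In big-endian order the high byte comes first in memory.
The bytes are already most-significant first: 0x8EFD9926.
0x8EFD9926 = 2398984486.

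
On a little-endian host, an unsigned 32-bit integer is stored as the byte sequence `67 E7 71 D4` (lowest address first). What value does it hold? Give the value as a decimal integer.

Little-endian stores the least-significant byte at the lowest address.
Reassemble most-significant byte first: D4 71 E7 67 → 0xD471E767.
0xD471E767 = 3564234599.

3564234599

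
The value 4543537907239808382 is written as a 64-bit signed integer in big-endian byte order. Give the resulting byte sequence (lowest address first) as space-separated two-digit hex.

3F 0D E3 A7 68 8C ED 7E

4543537907239808382 in hexadecimal, padded to 64 bits, is 0x3F0DE3A7688CED7E.
Split into bytes (most-significant first): 3F 0D E3 A7 68 8C ED 7E.
In big-endian order the high byte comes first in memory.
So the memory order matches the most-significant-first order: 3F 0D E3 A7 68 8C ED 7E.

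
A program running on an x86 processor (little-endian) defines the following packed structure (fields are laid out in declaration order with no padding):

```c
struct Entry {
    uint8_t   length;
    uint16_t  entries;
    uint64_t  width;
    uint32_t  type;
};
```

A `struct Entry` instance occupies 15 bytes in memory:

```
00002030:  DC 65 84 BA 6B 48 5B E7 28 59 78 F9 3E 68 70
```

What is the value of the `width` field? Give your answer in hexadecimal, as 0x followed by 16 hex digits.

`width` follows `length` (1 B), `entries` (2 B), so it starts at offset 1 + 2 = 3 and occupies 8 bytes.
Bytes at offsets 3..10: BA 6B 48 5B E7 28 59 78.
Little-endian stores the least-significant byte at the lowest address.
Reassemble most-significant byte first: 78 59 28 E7 5B 48 6B BA → 0x785928E75B486BBA.

0x785928E75B486BBA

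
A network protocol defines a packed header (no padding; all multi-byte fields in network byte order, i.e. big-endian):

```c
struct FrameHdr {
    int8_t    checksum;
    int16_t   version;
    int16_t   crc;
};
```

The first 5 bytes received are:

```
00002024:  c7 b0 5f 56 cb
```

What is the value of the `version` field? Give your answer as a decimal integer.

`version` follows `checksum` (1 byte), so it starts at byte offset 1 and occupies 2 bytes.
Bytes at offsets 1..2: B0 5F.
In big-endian order the high byte comes first in memory.
The bytes are already most-significant first: 0xB05F.
Top bit is set, so as a signed 16-bit value this is 0xB05F − 2^16 = -20385.

-20385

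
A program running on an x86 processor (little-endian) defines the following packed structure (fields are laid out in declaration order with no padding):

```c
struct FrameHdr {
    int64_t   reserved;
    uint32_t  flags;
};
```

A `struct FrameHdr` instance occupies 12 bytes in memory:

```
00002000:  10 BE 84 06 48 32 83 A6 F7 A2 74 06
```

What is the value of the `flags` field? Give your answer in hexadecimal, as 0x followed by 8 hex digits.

`flags` follows `reserved` (8 bytes), so it starts at byte offset 8 and occupies 4 bytes.
Bytes at offsets 8..11: F7 A2 74 06.
Little-endian stores the least-significant byte at the lowest address.
Reassemble most-significant byte first: 06 74 A2 F7 → 0x0674A2F7.

0x0674A2F7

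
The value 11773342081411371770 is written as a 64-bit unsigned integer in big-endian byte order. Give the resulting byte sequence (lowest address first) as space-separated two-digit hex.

11773342081411371770 in hexadecimal, padded to 64 bits, is 0xA363503EC5AED2FA.
Split into bytes (most-significant first): A3 63 50 3E C5 AE D2 FA.
Big-endian: lowest address holds the most-significant byte.
So the memory order matches the most-significant-first order: A3 63 50 3E C5 AE D2 FA.

A3 63 50 3E C5 AE D2 FA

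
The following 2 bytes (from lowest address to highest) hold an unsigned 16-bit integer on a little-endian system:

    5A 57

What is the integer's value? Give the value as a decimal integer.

22362

In little-endian order the low byte comes first in memory.
Reassemble most-significant byte first: 57 5A → 0x575A.
0x575A = 22362.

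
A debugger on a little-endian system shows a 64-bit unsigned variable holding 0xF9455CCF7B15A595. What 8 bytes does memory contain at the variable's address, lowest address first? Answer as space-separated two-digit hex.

95 A5 15 7B CF 5C 45 F9

Split into bytes (most-significant first): F9 45 5C CF 7B 15 A5 95.
In little-endian order the low byte comes first in memory.
So at ascending addresses the bytes are 95 A5 15 7B CF 5C 45 F9.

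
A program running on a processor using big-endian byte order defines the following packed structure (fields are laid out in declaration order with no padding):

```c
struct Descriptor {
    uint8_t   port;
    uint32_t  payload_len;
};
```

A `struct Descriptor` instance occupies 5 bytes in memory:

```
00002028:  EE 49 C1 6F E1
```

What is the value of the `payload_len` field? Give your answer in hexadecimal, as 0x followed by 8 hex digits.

0x49C16FE1

`payload_len` follows `port` (1 byte), so it starts at byte offset 1 and occupies 4 bytes.
Bytes at offsets 1..4: 49 C1 6F E1.
Big-endian: lowest address holds the most-significant byte.
The bytes are already most-significant first: 0x49C16FE1.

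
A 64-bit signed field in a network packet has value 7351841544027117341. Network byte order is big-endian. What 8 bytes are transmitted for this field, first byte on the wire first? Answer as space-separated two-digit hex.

7351841544027117341 in hexadecimal, padded to 64 bits, is 0x6606FCEEBCB2171D.
Split into bytes (most-significant first): 66 06 FC EE BC B2 17 1D.
Big-endian stores the most-significant byte at the lowest address.
So the memory order matches the most-significant-first order: 66 06 FC EE BC B2 17 1D.

66 06 FC EE BC B2 17 1D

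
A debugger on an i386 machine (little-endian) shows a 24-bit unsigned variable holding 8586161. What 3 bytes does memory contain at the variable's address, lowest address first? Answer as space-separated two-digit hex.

8586161 in hexadecimal, padded to 24 bits, is 0x8303B1.
Split into bytes (most-significant first): 83 03 B1.
Little-endian stores the least-significant byte at the lowest address.
So at ascending addresses the bytes are B1 03 83.

B1 03 83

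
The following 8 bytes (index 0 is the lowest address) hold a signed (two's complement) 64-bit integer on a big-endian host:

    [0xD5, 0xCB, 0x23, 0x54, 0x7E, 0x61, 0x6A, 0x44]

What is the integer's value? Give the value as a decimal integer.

Big-endian stores the most-significant byte at the lowest address.
The bytes are already most-significant first: 0xD5CB23547E616A44.
Top bit is set, so as a signed 64-bit value this is 0xD5CB23547E616A44 − 2^64 = -3041298277554099644.

-3041298277554099644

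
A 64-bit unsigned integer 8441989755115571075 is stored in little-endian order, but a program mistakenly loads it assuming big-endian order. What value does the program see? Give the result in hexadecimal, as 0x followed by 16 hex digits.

0x83872667F4F82775

8441989755115571075 in 64-bit hexadecimal is 0x7527F8F467268783.
Stored little-endian, the bytes at ascending addresses are 83 87 26 67 F4 F8 27 75.
Read back as big-endian, the last byte is least significant, giving 0x83872667F4F82775.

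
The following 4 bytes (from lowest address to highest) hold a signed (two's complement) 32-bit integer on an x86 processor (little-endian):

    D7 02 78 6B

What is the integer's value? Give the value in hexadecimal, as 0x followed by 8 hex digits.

Little-endian stores the least-significant byte at the lowest address.
Reassemble most-significant byte first: 6B 78 02 D7 → 0x6B7802D7.

0x6B7802D7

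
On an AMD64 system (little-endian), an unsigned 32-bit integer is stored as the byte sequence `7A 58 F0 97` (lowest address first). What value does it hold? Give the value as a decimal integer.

2549110906

Little-endian stores the least-significant byte at the lowest address.
Reassemble most-significant byte first: 97 F0 58 7A → 0x97F0587A.
0x97F0587A = 2549110906.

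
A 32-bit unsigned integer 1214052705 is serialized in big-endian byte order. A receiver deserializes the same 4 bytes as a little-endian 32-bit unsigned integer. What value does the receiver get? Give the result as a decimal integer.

1214052705 in 32-bit hexadecimal is 0x485CF961.
Stored big-endian, the bytes at ascending addresses are 48 5C F9 61.
Read back as little-endian, the first byte is least significant, giving 0x61F95C48.
0x61F95C48 = 1643732040.

1643732040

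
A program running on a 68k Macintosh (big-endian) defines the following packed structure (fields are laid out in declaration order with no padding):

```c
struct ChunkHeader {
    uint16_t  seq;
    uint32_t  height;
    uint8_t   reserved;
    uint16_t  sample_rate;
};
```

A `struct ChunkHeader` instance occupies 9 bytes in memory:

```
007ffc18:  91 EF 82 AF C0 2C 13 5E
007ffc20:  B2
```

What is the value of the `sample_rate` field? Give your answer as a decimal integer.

24242

`sample_rate` follows `seq` (2 B), `height` (4 B), `reserved` (1 B), so it starts at offset 2 + 4 + 1 = 7 and occupies 2 bytes.
Bytes at offsets 7..8: 5E B2.
In big-endian order the high byte comes first in memory.
The bytes are already most-significant first: 0x5EB2.
0x5EB2 = 24242.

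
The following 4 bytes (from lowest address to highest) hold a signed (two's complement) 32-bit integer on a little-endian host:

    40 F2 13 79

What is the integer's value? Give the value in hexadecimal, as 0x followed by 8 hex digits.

0x7913F240

In little-endian order the low byte comes first in memory.
Reassemble most-significant byte first: 79 13 F2 40 → 0x7913F240.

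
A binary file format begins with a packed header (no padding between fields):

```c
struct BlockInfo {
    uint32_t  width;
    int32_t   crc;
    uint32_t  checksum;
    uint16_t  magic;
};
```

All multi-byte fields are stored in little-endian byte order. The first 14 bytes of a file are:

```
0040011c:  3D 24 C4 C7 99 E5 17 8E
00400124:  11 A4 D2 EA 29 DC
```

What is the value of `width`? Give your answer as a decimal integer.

`width` is the first field, at byte offset 0, occupying 4 bytes.
Bytes at offsets 0..3: 3D 24 C4 C7.
Little-endian stores the least-significant byte at the lowest address.
Reassemble most-significant byte first: C7 C4 24 3D → 0xC7C4243D.
0xC7C4243D = 3351520317.

3351520317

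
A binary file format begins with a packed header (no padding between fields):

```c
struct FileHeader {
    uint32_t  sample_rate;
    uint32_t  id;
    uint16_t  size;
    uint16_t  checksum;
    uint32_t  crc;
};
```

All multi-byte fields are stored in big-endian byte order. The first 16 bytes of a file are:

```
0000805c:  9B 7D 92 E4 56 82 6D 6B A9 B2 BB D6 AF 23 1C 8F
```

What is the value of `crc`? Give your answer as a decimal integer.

`crc` follows `sample_rate` (4 B), `id` (4 B), `size` (2 B), `checksum` (2 B), so it starts at offset 4 + 4 + 2 + 2 = 12 and occupies 4 bytes.
Bytes at offsets 12..15: AF 23 1C 8F.
Big-endian: lowest address holds the most-significant byte.
The bytes are already most-significant first: 0xAF231C8F.
0xAF231C8F = 2938313871.

2938313871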